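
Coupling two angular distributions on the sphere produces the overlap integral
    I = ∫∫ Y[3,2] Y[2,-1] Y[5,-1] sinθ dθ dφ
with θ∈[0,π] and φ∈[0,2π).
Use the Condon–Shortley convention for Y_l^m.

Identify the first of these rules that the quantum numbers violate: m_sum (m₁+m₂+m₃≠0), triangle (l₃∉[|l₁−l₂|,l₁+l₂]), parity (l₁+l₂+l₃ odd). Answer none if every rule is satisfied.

Σmᵢ = 0  ✓
l₃∈[|l₁−l₂|,l₁+l₂]=[1,5], have l₃=5  ✓
Σlᵢ = 10 ⇒ even  ✓

none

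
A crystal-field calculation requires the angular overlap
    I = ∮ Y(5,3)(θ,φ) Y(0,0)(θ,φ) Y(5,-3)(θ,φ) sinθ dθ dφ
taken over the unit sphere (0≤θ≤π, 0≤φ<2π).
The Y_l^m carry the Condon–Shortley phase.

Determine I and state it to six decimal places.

m-sum 0 ✓  L=10 even ✓  5≤5≤5 ✓
Π(2lᵢ+1) = 11×1×11 = 121
triangle coeff Δ(5,0,5) = 1/11
Σ_t [0,0]: t=0:+1/14400 = 1/14400
(3j)²=1/11 [(5 0 5; 0 0 0)], sign=-1
Σ_t [0,0]: t=0:+1/80640 = 1/80640
(3j)²=1/11 [(5 0 5; 3 0 -3)], sign=+1
⇒ 4πI² = 1/1
I = (-1)√(1/1/(4π)) = -0.28209479

-0.282095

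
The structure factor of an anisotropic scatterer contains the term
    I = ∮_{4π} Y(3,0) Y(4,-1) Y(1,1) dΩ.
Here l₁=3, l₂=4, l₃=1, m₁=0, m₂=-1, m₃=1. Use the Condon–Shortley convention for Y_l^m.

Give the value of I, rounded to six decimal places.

Rules hold: Σm=0, L=8 even, 1≤1≤7.
N = 7·9·3 = 189
Δ = 6!·0!·2!/9! = 1/252
Racah Σ t=3..3: t=3:−1/36 = -1/36
⇒ 3j(3 4 1; 0 0 0)² = 4/63, sgn +1
Racah Σ t=3..3: t=3:−1/72 = -1/72
⇒ 3j(3 4 1; 0 -1 1)² = 5/126, sgn -1
4πI² = N·(3j₀)²·(3jₘ)² = 10/21
I = -1·√(0.47619/4π) = -0.19466390

-0.194664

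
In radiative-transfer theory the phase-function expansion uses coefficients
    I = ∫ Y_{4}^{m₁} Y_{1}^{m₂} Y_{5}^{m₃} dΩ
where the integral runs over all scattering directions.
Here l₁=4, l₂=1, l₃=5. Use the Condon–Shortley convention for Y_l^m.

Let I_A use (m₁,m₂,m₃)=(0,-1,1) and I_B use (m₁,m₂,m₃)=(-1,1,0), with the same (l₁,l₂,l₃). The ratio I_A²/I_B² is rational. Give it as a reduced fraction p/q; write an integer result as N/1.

3/2

Same 4,1,5: normalisation and zero-m 3j drop out of the ratio.
A: Δ: 0! 8! 2! / 11! → 1/495; sum: t=0:+1/1152 = 1/1152; 3j²(4 1 5; 0 -1 1) = Δ·Π!·Σ² = 1/33  (sign +1)
B: Δ: 0! 8! 2! / 11! → 1/495; sum: t=0:+1/1440 = 1/1440; 3j²(4 1 5; -1 1 0) = Δ·Π!·Σ² = 2/99  (sign -1)
I_A²/I_B² = (1/33)/(2/99) = 3/2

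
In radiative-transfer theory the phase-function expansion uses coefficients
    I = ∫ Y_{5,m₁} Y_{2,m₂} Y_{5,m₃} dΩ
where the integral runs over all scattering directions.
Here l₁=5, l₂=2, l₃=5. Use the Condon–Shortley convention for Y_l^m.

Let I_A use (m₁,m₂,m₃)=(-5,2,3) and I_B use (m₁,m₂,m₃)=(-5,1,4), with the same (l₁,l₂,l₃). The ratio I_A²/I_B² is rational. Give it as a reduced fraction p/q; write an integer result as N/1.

2/9

Shared (l₁,l₂,l₃)=(5,2,5): N and (l;000)² cancel in I_A²/I_B².
A: Δ = 2!·8!·2!/13! = 1/38610; Racah Σ t=2..2: t=2:+1/161280 = 1/161280; ⇒ 3j(5 2 5; -5 2 3)² = 1/143, sgn +1
B: Δ = 2!·8!·2!/13! = 1/38610; Racah Σ t=2..2: t=2:+1/80640 = 1/80640; ⇒ 3j(5 2 5; -5 1 4)² = 9/286, sgn -1
I_A²/I_B² = (1/143)/(9/286) = 2/9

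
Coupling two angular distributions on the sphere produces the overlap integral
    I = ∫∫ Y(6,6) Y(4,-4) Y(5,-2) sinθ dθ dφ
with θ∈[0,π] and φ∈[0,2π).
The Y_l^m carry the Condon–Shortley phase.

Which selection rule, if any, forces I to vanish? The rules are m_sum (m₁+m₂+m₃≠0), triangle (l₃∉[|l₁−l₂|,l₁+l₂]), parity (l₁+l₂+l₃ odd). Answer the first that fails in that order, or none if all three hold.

parity

azimuthal sum: 6 − 4 − 2 = 0  ✓
2 ≤ 5 ≤ 10 (triangle on l)  ✓
L = 6 + 4 + 5 = 15 (odd)  ✗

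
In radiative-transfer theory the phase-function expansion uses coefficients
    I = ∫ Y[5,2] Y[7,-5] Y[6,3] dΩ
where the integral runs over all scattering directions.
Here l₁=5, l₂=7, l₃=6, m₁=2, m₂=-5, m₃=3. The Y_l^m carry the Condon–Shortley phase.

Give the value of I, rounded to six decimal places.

-0.124673

Rules hold: Σm=0, L=18 even, 2≤6≤12.
N = 11·15·13 = 2145
Δ = 6!·4!·8!/19! = 1/174594420
Racah Σ t=1..5: t=1:−1/4147200 t=2:+1/207360 t=3:−1/82944 t=4:+1/207360 t=5:−1/4147200 = -1/345600
⇒ 3j(5 7 6; 0 0 0)² = 420/46189, sgn -1
Racah Σ t=0..2: t=0:+1/6220800 t=1:−1/2419200 t=2:+1/11612160 = -29/174182400
⇒ 3j(5 7 6; 2 -5 3)² = 841/83980, sgn +1
4πI² = N·(3j₀)²·(3jₘ)² = 264915/1356277
I = -1·√(0.195325/4π) = -0.12467350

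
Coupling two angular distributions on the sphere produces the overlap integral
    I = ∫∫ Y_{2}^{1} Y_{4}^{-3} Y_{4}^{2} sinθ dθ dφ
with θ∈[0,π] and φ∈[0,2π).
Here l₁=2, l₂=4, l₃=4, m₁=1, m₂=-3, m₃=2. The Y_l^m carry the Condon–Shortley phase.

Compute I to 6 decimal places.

Rules hold: Σm=0, L=10 even, 2≤4≤6.
N = 5·9·9 = 405
Δ = 2!·2!·6!/11! = 1/13860
Racah Σ t=0..2: t=0:+1/192 t=1:−1/36 t=2:+1/192 = -5/288
⇒ 3j(2 4 4; 0 0 0)² = 20/693, sgn -1
Racah Σ t=0..1: t=0:+1/240 t=1:−1/1440 = 1/288
⇒ 3j(2 4 4; 1 -3 2)² = 5/132, sgn +1
4πI² = N·(3j₀)²·(3jₘ)² = 375/847
I = -1·√(0.442739/4π) = -0.18770204

-0.187702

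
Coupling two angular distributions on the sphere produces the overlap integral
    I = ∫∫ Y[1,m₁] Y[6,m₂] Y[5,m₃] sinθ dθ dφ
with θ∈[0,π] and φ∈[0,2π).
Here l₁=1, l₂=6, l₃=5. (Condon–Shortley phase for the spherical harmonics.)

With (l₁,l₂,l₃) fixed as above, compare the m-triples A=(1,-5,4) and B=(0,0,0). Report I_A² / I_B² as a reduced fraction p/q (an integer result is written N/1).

Same 1,6,5: normalisation and zero-m 3j drop out of the ratio.
A: Δ: 2! 0! 10! / 13! → 1/858; sum: t=0:+1/725760 = 1/725760; 3j²(1 6 5; 1 -5 4) = Δ·Π!·Σ² = 5/78  (sign -1)
B: Δ: 2! 0! 10! / 13! → 1/858; sum: t=1:−1/14400 = -1/14400; 3j²(1 6 5; 0 0 0) = Δ·Π!·Σ² = 6/143  (sign +1)
I_A²/I_B² = (5/78)/(6/143) = 55/36

55/36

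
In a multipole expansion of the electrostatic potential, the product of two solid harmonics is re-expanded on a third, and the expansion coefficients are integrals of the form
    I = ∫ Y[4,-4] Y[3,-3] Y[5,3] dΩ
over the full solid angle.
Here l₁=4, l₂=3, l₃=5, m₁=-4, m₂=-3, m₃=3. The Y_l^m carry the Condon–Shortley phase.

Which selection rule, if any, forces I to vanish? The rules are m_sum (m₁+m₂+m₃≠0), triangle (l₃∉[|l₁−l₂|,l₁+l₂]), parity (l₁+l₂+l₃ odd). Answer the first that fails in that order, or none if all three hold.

Σmᵢ = -4  ✗
l₃∈[|l₁−l₂|,l₁+l₂]=[1,7], have l₃=5
Σlᵢ = 12 ⇒ even

m_sum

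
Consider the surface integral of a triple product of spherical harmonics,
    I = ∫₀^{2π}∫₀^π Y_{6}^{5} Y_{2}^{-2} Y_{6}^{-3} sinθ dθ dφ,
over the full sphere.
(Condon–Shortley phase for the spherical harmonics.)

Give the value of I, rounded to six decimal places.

m-sum 0 ✓  L=14 even ✓  4≤6≤8 ✓
Π(2lᵢ+1) = 13×5×13 = 845
triangle coeff Δ(6,2,6) = 1/90090
Σ_t [0,2]: t=0:+1/69120 t=1:−1/14400 t=2:+1/69120 = -7/172800
(3j)²=14/715 [(6 2 6; 0 0 0)], sign=-1
Σ_t [0,0]: t=0:+1/1451520 = 1/1451520
(3j)²=1/91 [(6 2 6; 5 -2 -3)], sign=-1
⇒ 4πI² = 2/11
I = (+1)√(2/11/(4π)) = 0.12028562

0.120286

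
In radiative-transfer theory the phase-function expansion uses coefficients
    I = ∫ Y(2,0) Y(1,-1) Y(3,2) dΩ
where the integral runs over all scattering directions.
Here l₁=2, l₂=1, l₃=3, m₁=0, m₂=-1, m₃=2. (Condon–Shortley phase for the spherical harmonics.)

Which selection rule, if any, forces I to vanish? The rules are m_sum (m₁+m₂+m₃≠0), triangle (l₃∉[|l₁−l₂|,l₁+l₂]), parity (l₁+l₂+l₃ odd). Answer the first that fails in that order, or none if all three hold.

m_sum

Σmᵢ = 1  ✗
l₃∈[|l₁−l₂|,l₁+l₂]=[1,3], have l₃=3
Σlᵢ = 6 ⇒ even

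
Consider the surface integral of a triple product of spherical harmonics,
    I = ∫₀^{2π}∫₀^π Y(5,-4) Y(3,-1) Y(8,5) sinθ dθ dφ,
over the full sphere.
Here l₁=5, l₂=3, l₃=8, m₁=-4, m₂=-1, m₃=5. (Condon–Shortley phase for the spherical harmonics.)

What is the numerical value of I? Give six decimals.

Rules hold: Σm=0, L=16 even, 2≤8≤8.
N = 11·7·17 = 1309
Δ = 0!·10!·6!/17! = 1/136136
Racah Σ t=0..0: t=0:+1/518400 = 1/518400
⇒ 3j(5 3 8; 0 0 0)² = 56/2431, sgn +1
Racah Σ t=0..0: t=0:+1/17418240 = 1/17418240
⇒ 3j(5 3 8; -4 -1 5)² = 15/952, sgn -1
4πI² = N·(3j₀)²·(3jₘ)² = 105/221
I = -1·√(0.475113/4π) = -0.19444357

-0.194444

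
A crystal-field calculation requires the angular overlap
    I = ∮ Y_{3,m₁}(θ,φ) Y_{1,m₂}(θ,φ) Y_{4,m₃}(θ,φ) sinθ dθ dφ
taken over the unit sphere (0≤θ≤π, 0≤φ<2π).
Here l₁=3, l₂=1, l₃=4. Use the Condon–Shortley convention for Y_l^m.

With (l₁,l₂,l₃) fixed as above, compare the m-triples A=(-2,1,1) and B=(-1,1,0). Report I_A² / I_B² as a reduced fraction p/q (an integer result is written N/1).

1/2

Same 3,1,4: normalisation and zero-m 3j drop out of the ratio.
A: Δ: 0! 6! 2! / 9! → 1/252; sum: t=0:+1/240 = 1/240; 3j²(3 1 4; -2 1 1) = Δ·Π!·Σ² = 1/84  (sign -1)
B: Δ: 0! 6! 2! / 9! → 1/252; sum: t=0:+1/96 = 1/96; 3j²(3 1 4; -1 1 0) = Δ·Π!·Σ² = 1/42  (sign +1)
I_A²/I_B² = (1/84)/(1/42) = 1/2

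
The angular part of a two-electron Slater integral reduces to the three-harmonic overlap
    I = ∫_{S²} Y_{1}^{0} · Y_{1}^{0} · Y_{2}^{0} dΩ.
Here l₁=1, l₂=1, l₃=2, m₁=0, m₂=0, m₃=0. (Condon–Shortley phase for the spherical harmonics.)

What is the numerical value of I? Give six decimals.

m-sum 0 ✓  L=4 even ✓  0≤2≤2 ✓
Π(2lᵢ+1) = 3×3×5 = 45
triangle coeff Δ(1,1,2) = 1/30
Σ_t [0,0]: t=0:+1/1 = 1/1
(3j)²=2/15 [(1 1 2; 0 0 0)], sign=+1
(m-triple is (0,0,0) — same symbol as above.)
⇒ 4πI² = 4/5
I = (+1)√(4/5/(4π)) = 0.25231325

0.252313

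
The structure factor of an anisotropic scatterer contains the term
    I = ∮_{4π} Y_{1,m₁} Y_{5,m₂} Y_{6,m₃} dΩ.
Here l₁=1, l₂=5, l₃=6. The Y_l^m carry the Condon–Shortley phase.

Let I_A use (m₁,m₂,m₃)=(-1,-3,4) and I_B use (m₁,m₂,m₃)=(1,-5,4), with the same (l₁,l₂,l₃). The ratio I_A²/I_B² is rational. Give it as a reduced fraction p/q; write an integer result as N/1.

l's match ⇒ only the (l;m) 3-j factors differ between A and B.
A: triangle coeff Δ(1,5,6) = 1/858; Σ_t [0,0]: t=0:+1/161280 = 1/161280; (3j)²=15/286 [(1 5 6; -1 -3 4)], sign=+1
B: triangle coeff Δ(1,5,6) = 1/858; Σ_t [0,0]: t=0:+1/7257600 = 1/7257600; (3j)²=1/858 [(1 5 6; 1 -5 4)], sign=+1
I_A²/I_B² = (15/286)/(1/858) = 45/1

45/1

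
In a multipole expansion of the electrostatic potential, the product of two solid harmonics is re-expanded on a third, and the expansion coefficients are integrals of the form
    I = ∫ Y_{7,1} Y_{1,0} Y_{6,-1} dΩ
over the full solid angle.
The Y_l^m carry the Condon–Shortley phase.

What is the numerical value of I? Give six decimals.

-0.242415

Checks pass: Σm=0; 14 even; l₃=6∈[6,8].
(2·7+1)(2·1+1)(2·6+1) = 585
Δ: 2! 12! 0! / 15! → 1/1365
sum: t=1:−1/518400 = -1/518400
3j²(7 1 6; 0 0 0) = Δ·Π!·Σ² = 7/195  (sign -1)
sum: t=1:−1/604800 = -1/604800
3j²(7 1 6; 1 0 -1) = Δ·Π!·Σ² = 16/455  (sign +1)
combine: 4πI² = 585·7/195·16/455 = 48/65
take √, sign -1: I = -0.24241473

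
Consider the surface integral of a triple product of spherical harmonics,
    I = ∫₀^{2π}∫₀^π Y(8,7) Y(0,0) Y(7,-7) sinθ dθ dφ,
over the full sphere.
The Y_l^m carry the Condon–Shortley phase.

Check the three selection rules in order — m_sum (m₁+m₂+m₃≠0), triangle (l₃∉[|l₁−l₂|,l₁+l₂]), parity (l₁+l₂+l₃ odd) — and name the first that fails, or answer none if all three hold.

Σmᵢ = 0  ✓
l₃∈[|l₁−l₂|,l₁+l₂]=[8,8], have l₃=7  ✗
Σlᵢ = 15 ⇒ odd

triangle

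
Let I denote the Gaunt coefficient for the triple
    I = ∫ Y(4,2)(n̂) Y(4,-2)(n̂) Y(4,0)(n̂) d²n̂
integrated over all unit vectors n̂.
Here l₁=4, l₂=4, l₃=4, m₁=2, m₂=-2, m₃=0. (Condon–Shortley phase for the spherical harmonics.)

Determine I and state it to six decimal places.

m-sum 0 ✓  L=12 even ✓  0≤4≤8 ✓
Π(2lᵢ+1) = 9×9×9 = 729
triangle coeff Δ(4,4,4) = 1/450450
Σ_t [0,4]: t=0:+1/13824 t=1:−1/216 t=2:+1/64 t=3:−1/216 t=4:+1/13824 = 5/768
(3j)²=18/1001 [(4 4 4; 0 0 0)], sign=+1
Σ_t [0,2]: t=0:+1/384 t=1:−1/216 t=2:+1/2304 = -11/6912
(3j)²=11/1638 [(4 4 4; 2 -2 0)], sign=-1
⇒ 4πI² = 729/8281
I = (-1)√(729/8281/(4π)) = -0.08369845

-0.083698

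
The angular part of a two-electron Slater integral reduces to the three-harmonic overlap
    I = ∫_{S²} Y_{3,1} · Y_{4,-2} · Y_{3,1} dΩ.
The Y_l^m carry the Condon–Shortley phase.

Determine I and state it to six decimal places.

0.162193

m-sum 0 ✓  L=10 even ✓  1≤3≤7 ✓
Π(2lᵢ+1) = 7×9×7 = 441
triangle coeff Δ(3,4,3) = 1/34650
Σ_t [1,3]: t=1:−1/72 t=2:+1/16 t=3:−1/72 = 5/144
(3j)²=2/77 [(3 4 3; 0 0 0)], sign=-1
Σ_t [0,2]: t=0:+1/192 t=1:−1/36 t=2:+1/192 = -5/288
(3j)²=20/693 [(3 4 3; 1 -2 1)], sign=-1
⇒ 4πI² = 40/121
I = (+1)√(40/121/(4π)) = 0.16219310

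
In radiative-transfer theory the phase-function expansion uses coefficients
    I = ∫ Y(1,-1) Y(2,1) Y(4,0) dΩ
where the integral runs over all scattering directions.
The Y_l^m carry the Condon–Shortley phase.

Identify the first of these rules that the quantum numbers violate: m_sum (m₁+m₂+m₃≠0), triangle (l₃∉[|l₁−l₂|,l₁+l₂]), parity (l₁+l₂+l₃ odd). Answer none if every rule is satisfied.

triangle

azimuthal sum: -1 + 1 + 0 = 0  ✓
1 ≤ 4 ≤ 3 (triangle on l)  ✗
L = 1 + 2 + 4 = 7 (odd)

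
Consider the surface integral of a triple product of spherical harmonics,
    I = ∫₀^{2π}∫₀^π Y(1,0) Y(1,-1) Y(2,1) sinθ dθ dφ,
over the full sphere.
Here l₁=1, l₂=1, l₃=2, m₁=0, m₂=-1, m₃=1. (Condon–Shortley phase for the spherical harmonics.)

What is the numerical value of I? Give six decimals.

-0.218510

Rules hold: Σm=0, L=4 even, 0≤2≤2.
N = 3·3·5 = 45
Δ = 0!·2!·2!/5! = 1/30
Racah Σ t=0..0: t=0:+1/1 = 1/1
⇒ 3j(1 1 2; 0 0 0)² = 2/15, sgn +1
Racah Σ t=0..0: t=0:+1/2 = 1/2
⇒ 3j(1 1 2; 0 -1 1)² = 1/10, sgn -1
4πI² = N·(3j₀)²·(3jₘ)² = 3/5
I = -1·√(0.6/4π) = -0.21850969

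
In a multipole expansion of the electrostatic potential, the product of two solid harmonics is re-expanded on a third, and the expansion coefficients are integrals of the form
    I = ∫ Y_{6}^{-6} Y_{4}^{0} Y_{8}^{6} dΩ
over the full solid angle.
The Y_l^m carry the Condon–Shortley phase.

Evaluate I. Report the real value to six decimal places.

-0.171490

Rules hold: Σm=0, L=18 even, 2≤8≤10.
N = 13·9·17 = 1989
Δ = 2!·10!·6!/19! = 1/23279256
Racah Σ t=0..2: t=0:+1/1658880 t=1:−1/518400 t=2:+1/1658880 = -1/1382400
⇒ 3j(6 4 8; 0 0 0)² = 504/46189, sgn -1
Racah Σ t=2..2: t=2:+1/348364800 = 1/348364800
⇒ 3j(6 4 8; -6 0 6)² = 11/646, sgn +1
4πI² = N·(3j₀)²·(3jₘ)² = 2268/6137
I = -1·√(0.369562/4π) = -0.17148989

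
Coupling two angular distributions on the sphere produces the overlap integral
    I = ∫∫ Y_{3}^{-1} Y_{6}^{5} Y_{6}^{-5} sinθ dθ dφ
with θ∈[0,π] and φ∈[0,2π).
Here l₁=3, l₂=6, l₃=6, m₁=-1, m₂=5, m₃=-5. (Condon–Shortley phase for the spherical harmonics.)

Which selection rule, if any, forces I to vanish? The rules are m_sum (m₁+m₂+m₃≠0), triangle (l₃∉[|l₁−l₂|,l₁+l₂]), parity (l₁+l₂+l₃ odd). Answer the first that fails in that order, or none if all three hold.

m_sum

Σmᵢ = -1  ✗
l₃∈[|l₁−l₂|,l₁+l₂]=[3,9], have l₃=6
Σlᵢ = 15 ⇒ odd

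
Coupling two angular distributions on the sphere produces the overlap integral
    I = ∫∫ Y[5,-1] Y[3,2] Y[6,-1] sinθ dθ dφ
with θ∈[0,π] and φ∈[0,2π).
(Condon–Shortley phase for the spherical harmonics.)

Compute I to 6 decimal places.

0.134828

Checks pass: Σm=0; 14 even; l₃=6∈[2,8].
(2·5+1)(2·3+1)(2·6+1) = 1001
Δ: 2! 8! 4! / 15! → 1/675675
sum: t=0:+1/8640 t=1:−1/2304 t=2:+1/8640 = -7/34560
3j²(5 3 6; 0 0 0) = Δ·Π!·Σ² = 7/429  (sign -1)
sum: t=1:−1/17280 t=2:+1/6912 = 1/11520
3j²(5 3 6; -1 2 -1) = Δ·Π!·Σ² = 2/143  (sign -1)
combine: 4πI² = 1001·7/429·2/143 = 98/429
take √, sign +1: I = 0.13482780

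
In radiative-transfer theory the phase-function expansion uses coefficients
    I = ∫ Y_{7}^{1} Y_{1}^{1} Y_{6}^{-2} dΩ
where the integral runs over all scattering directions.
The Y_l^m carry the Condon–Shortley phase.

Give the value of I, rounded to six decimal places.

Checks pass: Σm=0; 14 even; l₃=6∈[6,8].
(2·7+1)(2·1+1)(2·6+1) = 585
Δ: 2! 12! 0! / 15! → 1/1365
sum: t=1:−1/518400 = -1/518400
3j²(7 1 6; 0 0 0) = Δ·Π!·Σ² = 7/195  (sign -1)
sum: t=2:+1/1935360 = 1/1935360
3j²(7 1 6; 1 1 -2) = Δ·Π!·Σ² = 1/91  (sign +1)
combine: 4πI² = 585·7/195·1/91 = 3/13
take √, sign -1: I = -0.13551395

-0.135514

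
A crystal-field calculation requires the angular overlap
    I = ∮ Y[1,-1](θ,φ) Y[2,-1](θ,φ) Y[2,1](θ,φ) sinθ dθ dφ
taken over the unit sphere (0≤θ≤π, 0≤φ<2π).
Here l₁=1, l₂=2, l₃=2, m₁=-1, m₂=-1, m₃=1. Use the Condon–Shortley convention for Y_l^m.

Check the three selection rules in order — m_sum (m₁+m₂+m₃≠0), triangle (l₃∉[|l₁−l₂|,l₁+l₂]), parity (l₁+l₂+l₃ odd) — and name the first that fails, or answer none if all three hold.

m_sum

m₁+m₂+m₃ = -1 − 1 + 1 = -1  ✗
triangle: |1−2|=1 ≤ l₃=2 ≤ 1+2=3
parity: l₁+l₂+l₃ = 5 is odd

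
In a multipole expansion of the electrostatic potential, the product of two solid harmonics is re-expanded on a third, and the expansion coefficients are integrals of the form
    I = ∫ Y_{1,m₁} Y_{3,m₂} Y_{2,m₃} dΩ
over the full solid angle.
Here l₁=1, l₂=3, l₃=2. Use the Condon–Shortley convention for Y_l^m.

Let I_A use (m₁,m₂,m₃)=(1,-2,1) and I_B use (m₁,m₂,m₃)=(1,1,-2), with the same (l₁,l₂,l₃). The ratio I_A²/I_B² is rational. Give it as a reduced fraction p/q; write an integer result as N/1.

10/1

Shared (l₁,l₂,l₃)=(1,3,2): N and (l;000)² cancel in I_A²/I_B².
A: Δ = 2!·0!·4!/7! = 1/105; Racah Σ t=0..0: t=0:+1/12 = 1/12; ⇒ 3j(1 3 2; 1 -2 1)² = 2/21, sgn -1
B: Δ = 2!·0!·4!/7! = 1/105; Racah Σ t=0..0: t=0:+1/48 = 1/48; ⇒ 3j(1 3 2; 1 1 -2)² = 1/105, sgn +1
I_A²/I_B² = (2/21)/(1/105) = 10/1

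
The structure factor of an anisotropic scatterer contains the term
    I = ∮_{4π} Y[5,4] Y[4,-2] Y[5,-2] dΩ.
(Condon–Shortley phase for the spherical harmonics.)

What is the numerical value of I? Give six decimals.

m-sum 0 ✓  L=14 even ✓  1≤5≤9 ✓
Π(2lᵢ+1) = 11×9×11 = 1089
triangle coeff Δ(5,4,5) = 1/3153150
Σ_t [0,4]: t=0:+1/69120 t=1:−1/1728 t=2:+1/576 t=3:−1/1728 t=4:+1/69120 = 7/11520
(3j)²=2/143 [(5 4 5; 0 0 0)], sign=-1
Σ_t [0,1]: t=0:+1/11520 t=1:−1/25920 = 1/20736
(3j)²=5/429 [(5 4 5; 4 -2 -2)], sign=-1
⇒ 4πI² = 30/169
I = (+1)√(30/169/(4π)) = 0.11885360

0.118854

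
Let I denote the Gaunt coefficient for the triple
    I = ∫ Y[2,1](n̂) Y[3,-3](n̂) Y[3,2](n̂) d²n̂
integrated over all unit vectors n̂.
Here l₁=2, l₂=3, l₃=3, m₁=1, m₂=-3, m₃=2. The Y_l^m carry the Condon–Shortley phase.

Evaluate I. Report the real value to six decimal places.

-0.210261

Rules hold: Σm=0, L=8 even, 1≤3≤5.
N = 5·7·7 = 245
Δ = 2!·2!·4!/9! = 1/3780
Racah Σ t=0..2: t=0:+1/24 t=1:−1/4 t=2:+1/24 = -1/6
⇒ 3j(2 3 3; 0 0 0)² = 4/105, sgn +1
Racah Σ t=0..0: t=0:+1/48 = 1/48
⇒ 3j(2 3 3; 1 -3 2)² = 5/84, sgn -1
4πI² = N·(3j₀)²·(3jₘ)² = 5/9
I = -1·√(0.555556/4π) = -0.21026104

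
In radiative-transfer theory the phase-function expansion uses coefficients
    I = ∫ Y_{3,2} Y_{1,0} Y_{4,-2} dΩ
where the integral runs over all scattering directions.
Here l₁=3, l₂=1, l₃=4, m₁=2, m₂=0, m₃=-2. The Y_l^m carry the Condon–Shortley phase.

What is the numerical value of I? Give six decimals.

0.213244

m-sum 0 ✓  L=8 even ✓  2≤4≤4 ✓
Π(2lᵢ+1) = 7×3×9 = 189
triangle coeff Δ(3,1,4) = 1/252
Σ_t [0,0]: t=0:+1/36 = 1/36
(3j)²=4/63 [(3 1 4; 0 0 0)], sign=+1
Σ_t [0,0]: t=0:+1/120 = 1/120
(3j)²=1/21 [(3 1 4; 2 0 -2)], sign=+1
⇒ 4πI² = 4/7
I = (+1)√(4/7/(4π)) = 0.21324362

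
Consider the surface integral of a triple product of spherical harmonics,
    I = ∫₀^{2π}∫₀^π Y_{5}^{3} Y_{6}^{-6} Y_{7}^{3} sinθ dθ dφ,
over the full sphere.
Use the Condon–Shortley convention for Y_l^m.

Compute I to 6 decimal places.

-0.117735

m-sum 0 ✓  L=18 even ✓  1≤7≤11 ✓
Π(2lᵢ+1) = 11×13×15 = 2145
triangle coeff Δ(5,6,7) = 1/174594420
Σ_t [0,4]: t=0:+1/4147200 t=1:−1/207360 t=2:+1/82944 t=3:−1/207360 t=4:+1/4147200 = 1/345600
(3j)²=420/46189 [(5 6 7; 0 0 0)], sign=-1
Σ_t [0,0]: t=0:+1/46448640 = 1/46448640
(3j)²=75/8398 [(5 6 7; 3 -6 3)], sign=+1
⇒ 4πI² = 236250/1356277
I = (-1)√(236250/1356277/(4π)) = -0.11773532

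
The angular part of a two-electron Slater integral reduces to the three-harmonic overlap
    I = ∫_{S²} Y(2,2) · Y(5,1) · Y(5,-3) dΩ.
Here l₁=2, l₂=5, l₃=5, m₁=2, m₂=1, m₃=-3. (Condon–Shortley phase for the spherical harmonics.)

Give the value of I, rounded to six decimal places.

0.171169

Checks pass: Σm=0; 12 even; l₃=5∈[3,7].
(2·2+1)(2·5+1)(2·5+1) = 605
Δ: 2! 2! 8! / 13! → 1/38610
sum: t=0:+1/2880 t=1:−1/576 t=2:+1/2880 = -1/960
3j²(2 5 5; 0 0 0) = Δ·Π!·Σ² = 10/429  (sign +1)
sum: t=0:+1/5760 = 1/5760
3j²(2 5 5; 2 1 -3) = Δ·Π!·Σ² = 56/2145  (sign +1)
combine: 4πI² = 605·10/429·56/2145 = 560/1521
take √, sign +1: I = 0.17116875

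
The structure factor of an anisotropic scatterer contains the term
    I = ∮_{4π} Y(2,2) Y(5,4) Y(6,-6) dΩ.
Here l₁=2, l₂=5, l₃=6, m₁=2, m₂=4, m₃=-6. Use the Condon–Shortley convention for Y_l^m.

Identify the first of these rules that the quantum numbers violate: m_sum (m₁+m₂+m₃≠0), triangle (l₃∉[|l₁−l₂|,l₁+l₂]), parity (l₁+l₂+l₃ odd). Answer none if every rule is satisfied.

azimuthal sum: 2 + 4 − 6 = 0  ✓
3 ≤ 6 ≤ 7 (triangle on l)  ✓
L = 2 + 5 + 6 = 13 (odd)  ✗

parity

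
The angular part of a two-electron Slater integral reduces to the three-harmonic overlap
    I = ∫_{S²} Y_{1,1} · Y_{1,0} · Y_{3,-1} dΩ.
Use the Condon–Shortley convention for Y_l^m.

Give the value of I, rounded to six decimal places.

0.000000

triangle: need 0≤l₃≤2, have 3; I=0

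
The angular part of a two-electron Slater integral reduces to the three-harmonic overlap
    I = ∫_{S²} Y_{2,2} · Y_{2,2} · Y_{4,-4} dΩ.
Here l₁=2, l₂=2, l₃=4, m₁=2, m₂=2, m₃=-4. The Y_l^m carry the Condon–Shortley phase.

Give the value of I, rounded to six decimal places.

Checks pass: Σm=0; 8 even; l₃=4∈[0,4].
(2·2+1)(2·2+1)(2·4+1) = 225
Δ: 0! 4! 4! / 9! → 1/630
sum: t=0:+1/16 = 1/16
3j²(2 2 4; 0 0 0) = Δ·Π!·Σ² = 2/35  (sign +1)
sum: t=0:+1/576 = 1/576
3j²(2 2 4; 2 2 -4) = Δ·Π!·Σ² = 1/9  (sign +1)
combine: 4πI² = 225·2/35·1/9 = 10/7
take √, sign +1: I = 0.33716777

0.337168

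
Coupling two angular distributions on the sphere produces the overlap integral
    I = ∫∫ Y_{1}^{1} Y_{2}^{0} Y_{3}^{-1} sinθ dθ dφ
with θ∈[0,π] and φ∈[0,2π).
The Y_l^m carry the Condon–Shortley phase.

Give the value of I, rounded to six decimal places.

m-sum 0 ✓  L=6 even ✓  1≤3≤3 ✓
Π(2lᵢ+1) = 3×5×7 = 105
triangle coeff Δ(1,2,3) = 1/105
Σ_t [0,0]: t=0:+1/4 = 1/4
(3j)²=3/35 [(1 2 3; 0 0 0)], sign=-1
Σ_t [0,0]: t=0:+1/8 = 1/8
(3j)²=2/35 [(1 2 3; 1 0 -1)], sign=+1
⇒ 4πI² = 18/35
I = (-1)√(18/35/(4π)) = -0.20230066

-0.202301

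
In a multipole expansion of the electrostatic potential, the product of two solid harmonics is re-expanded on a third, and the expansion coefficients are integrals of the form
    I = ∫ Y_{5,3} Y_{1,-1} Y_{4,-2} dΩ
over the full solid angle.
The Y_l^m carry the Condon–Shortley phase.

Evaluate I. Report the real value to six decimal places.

Rules hold: Σm=0, L=10 even, 4≤4≤6.
N = 11·3·9 = 297
Δ = 2!·8!·0!/11! = 1/495
Racah Σ t=1..1: t=1:−1/576 = -1/576
⇒ 3j(5 1 4; 0 0 0)² = 5/99, sgn -1
Racah Σ t=0..0: t=0:+1/2880 = 1/2880
⇒ 3j(5 1 4; 3 -1 -2)² = 28/495, sgn +1
4πI² = N·(3j₀)²·(3jₘ)² = 28/33
I = -1·√(0.848485/4π) = -0.25984664

-0.259847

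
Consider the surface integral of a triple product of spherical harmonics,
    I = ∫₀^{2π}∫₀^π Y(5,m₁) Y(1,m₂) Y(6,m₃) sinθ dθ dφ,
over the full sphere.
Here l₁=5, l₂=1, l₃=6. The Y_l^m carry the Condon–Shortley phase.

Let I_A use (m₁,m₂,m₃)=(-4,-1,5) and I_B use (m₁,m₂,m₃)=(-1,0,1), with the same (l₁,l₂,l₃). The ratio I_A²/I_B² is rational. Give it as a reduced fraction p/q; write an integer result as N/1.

l's match ⇒ only the (l;m) 3-j factors differ between A and B.
A: triangle coeff Δ(5,1,6) = 1/858; Σ_t [0,0]: t=0:+1/725760 = 1/725760; (3j)²=5/78 [(5 1 6; -4 -1 5)], sign=-1
B: triangle coeff Δ(5,1,6) = 1/858; Σ_t [0,0]: t=0:+1/17280 = 1/17280; (3j)²=35/858 [(5 1 6; -1 0 1)], sign=-1
I_A²/I_B² = (5/78)/(35/858) = 11/7

11/7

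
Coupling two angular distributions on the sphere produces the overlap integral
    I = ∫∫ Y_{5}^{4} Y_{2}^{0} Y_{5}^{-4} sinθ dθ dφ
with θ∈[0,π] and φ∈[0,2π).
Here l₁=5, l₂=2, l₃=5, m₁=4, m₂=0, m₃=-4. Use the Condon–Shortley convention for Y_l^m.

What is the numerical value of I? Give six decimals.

Rules hold: Σm=0, L=12 even, 3≤5≤7.
N = 11·5·11 = 605
Δ = 2!·8!·2!/13! = 1/38610
Racah Σ t=0..2: t=0:+1/2880 t=1:−1/576 t=2:+1/2880 = -1/960
⇒ 3j(5 2 5; 0 0 0)² = 10/429, sgn +1
Racah Σ t=0..1: t=0:+1/20160 t=1:−1/40320 = 1/40320
⇒ 3j(5 2 5; 4 0 -4)² = 6/715, sgn -1
4πI² = N·(3j₀)²·(3jₘ)² = 20/169
I = -1·√(0.118343/4π) = -0.09704356

-0.097044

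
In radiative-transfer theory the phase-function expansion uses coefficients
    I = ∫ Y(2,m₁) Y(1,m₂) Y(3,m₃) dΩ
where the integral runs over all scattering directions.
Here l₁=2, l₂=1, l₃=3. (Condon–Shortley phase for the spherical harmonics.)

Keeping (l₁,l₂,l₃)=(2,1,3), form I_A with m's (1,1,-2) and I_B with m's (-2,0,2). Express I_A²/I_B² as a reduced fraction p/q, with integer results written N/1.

Same 2,1,3: normalisation and zero-m 3j drop out of the ratio.
A: Δ: 0! 4! 2! / 7! → 1/105; sum: t=0:+1/12 = 1/12; 3j²(2 1 3; 1 1 -2) = Δ·Π!·Σ² = 2/21  (sign -1)
B: Δ: 0! 4! 2! / 7! → 1/105; sum: t=0:+1/24 = 1/24; 3j²(2 1 3; -2 0 2) = Δ·Π!·Σ² = 1/21  (sign -1)
I_A²/I_B² = (2/21)/(1/21) = 2/1

2/1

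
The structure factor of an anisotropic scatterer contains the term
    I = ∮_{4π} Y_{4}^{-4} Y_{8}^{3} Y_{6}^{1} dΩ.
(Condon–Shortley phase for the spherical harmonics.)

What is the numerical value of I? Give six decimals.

Rules hold: Σm=0, L=18 even, 4≤6≤12.
N = 9·17·13 = 1989
Δ = 6!·2!·10!/19! = 1/23279256
Racah Σ t=2..4: t=2:+1/1658880 t=3:−1/518400 t=4:+1/1658880 = -1/1382400
⇒ 3j(4 8 6; 0 0 0)² = 504/46189, sgn -1
Racah Σ t=6..6: t=6:+1/20736000 = 1/20736000
⇒ 3j(4 8 6; -4 3 1)² = 49/4199, sgn -1
4πI² = N·(3j₀)²·(3jₘ)² = 222264/877591
I = +1·√(0.253266/4π) = 0.14196574

0.141966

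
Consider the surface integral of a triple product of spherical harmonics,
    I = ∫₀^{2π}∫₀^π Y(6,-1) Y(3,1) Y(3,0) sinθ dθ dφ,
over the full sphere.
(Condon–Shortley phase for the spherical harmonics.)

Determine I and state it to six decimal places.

-0.221775

Rules hold: Σm=0, L=12 even, 3≤3≤9.
N = 13·7·7 = 637
Δ = 6!·6!·0!/13! = 1/12012
Racah Σ t=3..3: t=3:−1/1296 = -1/1296
⇒ 3j(6 3 3; 0 0 0)² = 100/3003, sgn +1
Racah Σ t=4..4: t=4:+1/1728 = 1/1728
⇒ 3j(6 3 3; -1 1 0)² = 25/858, sgn -1
4πI² = N·(3j₀)²·(3jₘ)² = 8750/14157
I = -1·√(0.618069/4π) = -0.22177545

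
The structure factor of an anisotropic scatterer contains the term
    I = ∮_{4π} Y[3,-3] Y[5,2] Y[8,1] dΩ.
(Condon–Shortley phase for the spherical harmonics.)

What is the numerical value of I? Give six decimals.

m-sum 0 ✓  L=16 even ✓  2≤8≤8 ✓
Π(2lᵢ+1) = 7×11×17 = 1309
triangle coeff Δ(3,5,8) = 1/136136
Σ_t [0,0]: t=0:+1/518400 = 1/518400
(3j)²=56/2431 [(3 5 8; 0 0 0)], sign=+1
Σ_t [0,0]: t=0:+1/21772800 = 1/21772800
(3j)²=3/4862 [(3 5 8; -3 2 1)], sign=-1
⇒ 4πI² = 588/31603
I = (-1)√(588/31603/(4π)) = -0.03847863

-0.038479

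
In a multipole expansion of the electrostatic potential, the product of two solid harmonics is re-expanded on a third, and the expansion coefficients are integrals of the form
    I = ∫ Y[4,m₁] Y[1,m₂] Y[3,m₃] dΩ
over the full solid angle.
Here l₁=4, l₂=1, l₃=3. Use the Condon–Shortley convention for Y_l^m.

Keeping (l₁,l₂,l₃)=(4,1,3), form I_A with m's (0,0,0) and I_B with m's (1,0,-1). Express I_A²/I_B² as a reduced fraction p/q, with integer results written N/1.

16/15

Shared (l₁,l₂,l₃)=(4,1,3): N and (l;000)² cancel in I_A²/I_B².
A: Δ = 2!·6!·0!/9! = 1/252; Racah Σ t=1..1: t=1:−1/36 = -1/36; ⇒ 3j(4 1 3; 0 0 0)² = 4/63, sgn +1
B: Δ = 2!·6!·0!/9! = 1/252; Racah Σ t=1..1: t=1:−1/48 = -1/48; ⇒ 3j(4 1 3; 1 0 -1)² = 5/84, sgn -1
I_A²/I_B² = (4/63)/(5/84) = 16/15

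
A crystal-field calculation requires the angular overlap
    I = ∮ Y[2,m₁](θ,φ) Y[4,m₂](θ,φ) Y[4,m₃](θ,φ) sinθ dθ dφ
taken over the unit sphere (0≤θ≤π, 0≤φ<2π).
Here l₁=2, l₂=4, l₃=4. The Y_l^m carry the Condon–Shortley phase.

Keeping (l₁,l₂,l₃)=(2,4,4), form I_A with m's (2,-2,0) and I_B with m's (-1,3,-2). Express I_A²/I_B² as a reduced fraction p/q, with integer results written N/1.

Shared (l₁,l₂,l₃)=(2,4,4): N and (l;000)² cancel in I_A²/I_B².
A: Δ = 2!·2!·6!/11! = 1/13860; Racah Σ t=0..0: t=0:+1/192 = 1/192; ⇒ 3j(2 4 4; 2 -2 0)² = 3/77, sgn +1
B: Δ = 2!·2!·6!/11! = 1/13860; Racah Σ t=1..2: t=1:−1/1440 t=2:+1/240 = 1/288; ⇒ 3j(2 4 4; -1 3 -2)² = 5/132, sgn +1
I_A²/I_B² = (3/77)/(5/132) = 36/35

36/35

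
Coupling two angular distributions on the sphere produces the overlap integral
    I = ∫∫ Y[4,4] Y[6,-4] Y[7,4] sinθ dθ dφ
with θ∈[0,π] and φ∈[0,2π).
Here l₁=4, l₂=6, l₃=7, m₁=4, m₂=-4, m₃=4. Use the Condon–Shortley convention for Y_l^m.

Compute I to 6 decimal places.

0.000000

m-sum = 4 − 4 + 4 = 4 ≠ 0 ⇒ I = 0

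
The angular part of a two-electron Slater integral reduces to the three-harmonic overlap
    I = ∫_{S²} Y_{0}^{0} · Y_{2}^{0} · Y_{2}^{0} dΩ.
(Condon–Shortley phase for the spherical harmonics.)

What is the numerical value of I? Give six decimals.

0.282095

Rules hold: Σm=0, L=4 even, 2≤2≤2.
N = 1·5·5 = 25
Δ = 0!·0!·4!/5! = 1/5
Racah Σ t=0..0: t=0:+1/4 = 1/4
⇒ 3j(0 2 2; 0 0 0)² = 1/5, sgn +1
(m-triple is (0,0,0) — same symbol as above.)
4πI² = N·(3j₀)²·(3jₘ)² = 1/1
I = +1·√(1/4π) = 0.28209479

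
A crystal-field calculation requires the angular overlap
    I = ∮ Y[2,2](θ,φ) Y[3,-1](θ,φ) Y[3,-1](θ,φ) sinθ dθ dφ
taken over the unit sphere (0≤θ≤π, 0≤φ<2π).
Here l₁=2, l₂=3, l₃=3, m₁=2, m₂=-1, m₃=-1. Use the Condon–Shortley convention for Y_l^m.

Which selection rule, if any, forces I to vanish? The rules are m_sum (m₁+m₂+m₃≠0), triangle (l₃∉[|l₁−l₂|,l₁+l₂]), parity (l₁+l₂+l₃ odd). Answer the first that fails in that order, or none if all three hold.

azimuthal sum: 2 − 1 − 1 = 0  ✓
1 ≤ 3 ≤ 5 (triangle on l)  ✓
L = 2 + 3 + 3 = 8 (even)  ✓

none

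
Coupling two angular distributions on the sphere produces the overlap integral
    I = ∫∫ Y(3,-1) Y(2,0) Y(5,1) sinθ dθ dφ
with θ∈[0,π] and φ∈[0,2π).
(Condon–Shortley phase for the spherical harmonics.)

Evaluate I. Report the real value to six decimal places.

-0.227318

Checks pass: Σm=0; 10 even; l₃=5∈[1,5].
(2·3+1)(2·2+1)(2·5+1) = 385
Δ: 0! 6! 4! / 11! → 1/2310
sum: t=0:+1/144 = 1/144
3j²(3 2 5; 0 0 0) = Δ·Π!·Σ² = 10/231  (sign -1)
sum: t=0:+1/192 = 1/192
3j²(3 2 5; -1 0 1) = Δ·Π!·Σ² = 3/77  (sign +1)
combine: 4πI² = 385·10/231·3/77 = 50/77
take √, sign -1: I = -0.22731846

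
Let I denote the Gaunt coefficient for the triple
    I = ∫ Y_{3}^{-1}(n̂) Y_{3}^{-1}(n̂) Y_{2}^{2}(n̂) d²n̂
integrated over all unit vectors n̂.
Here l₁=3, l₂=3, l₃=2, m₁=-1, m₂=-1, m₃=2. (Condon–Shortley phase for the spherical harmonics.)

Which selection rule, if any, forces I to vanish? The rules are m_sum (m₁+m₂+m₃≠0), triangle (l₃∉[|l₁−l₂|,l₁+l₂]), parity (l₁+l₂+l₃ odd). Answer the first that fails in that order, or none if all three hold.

none

azimuthal sum: -1 − 1 + 2 = 0  ✓
0 ≤ 2 ≤ 6 (triangle on l)  ✓
L = 3 + 3 + 2 = 8 (even)  ✓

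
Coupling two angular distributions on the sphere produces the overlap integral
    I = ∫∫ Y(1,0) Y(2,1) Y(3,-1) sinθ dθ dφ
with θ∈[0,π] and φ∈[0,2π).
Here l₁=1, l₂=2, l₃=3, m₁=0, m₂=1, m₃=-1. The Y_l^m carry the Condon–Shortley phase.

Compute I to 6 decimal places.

m-sum 0 ✓  L=6 even ✓  1≤3≤3 ✓
Π(2lᵢ+1) = 3×5×7 = 105
triangle coeff Δ(1,2,3) = 1/105
Σ_t [0,0]: t=0:+1/4 = 1/4
(3j)²=3/35 [(1 2 3; 0 0 0)], sign=-1
Σ_t [0,0]: t=0:+1/6 = 1/6
(3j)²=8/105 [(1 2 3; 0 1 -1)], sign=+1
⇒ 4πI² = 24/35
I = (-1)√(24/35/(4π)) = -0.23359668

-0.233597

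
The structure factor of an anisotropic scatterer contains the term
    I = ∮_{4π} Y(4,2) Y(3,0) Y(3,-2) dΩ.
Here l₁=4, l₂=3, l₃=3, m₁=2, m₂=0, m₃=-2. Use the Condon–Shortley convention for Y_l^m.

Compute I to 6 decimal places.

Checks pass: Σm=0; 10 even; l₃=3∈[1,7].
(2·4+1)(2·3+1)(2·3+1) = 441
Δ: 4! 4! 2! / 11! → 1/34650
sum: t=1:−1/72 t=2:+1/16 t=3:−1/72 = 5/144
3j²(4 3 3; 0 0 0) = Δ·Π!·Σ² = 2/77  (sign -1)
sum: t=1:−1/72 t=2:+1/96 = -1/288
3j²(4 3 3; 2 0 -2) = Δ·Π!·Σ² = 1/462  (sign +1)
combine: 4πI² = 441·2/77·1/462 = 3/121
take √, sign -1: I = -0.04441841

-0.044418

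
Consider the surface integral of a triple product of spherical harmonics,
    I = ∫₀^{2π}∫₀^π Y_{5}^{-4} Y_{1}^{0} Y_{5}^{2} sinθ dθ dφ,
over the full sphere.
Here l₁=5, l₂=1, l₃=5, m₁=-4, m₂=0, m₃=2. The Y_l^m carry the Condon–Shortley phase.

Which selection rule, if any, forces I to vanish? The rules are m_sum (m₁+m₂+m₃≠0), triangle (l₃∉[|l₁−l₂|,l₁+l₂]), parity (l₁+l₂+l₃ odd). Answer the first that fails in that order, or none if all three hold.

azimuthal sum: -4 + 0 + 2 = -2  ✗
4 ≤ 5 ≤ 6 (triangle on l)
L = 5 + 1 + 5 = 11 (odd)

m_sum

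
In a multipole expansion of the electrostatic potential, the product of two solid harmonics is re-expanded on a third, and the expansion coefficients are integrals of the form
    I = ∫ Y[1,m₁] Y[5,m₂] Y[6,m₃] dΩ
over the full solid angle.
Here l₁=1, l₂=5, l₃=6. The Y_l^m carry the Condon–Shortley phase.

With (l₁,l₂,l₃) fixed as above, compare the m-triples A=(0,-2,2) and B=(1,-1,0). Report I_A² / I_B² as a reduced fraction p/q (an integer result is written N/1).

l's match ⇒ only the (l;m) 3-j factors differ between A and B.
A: triangle coeff Δ(1,5,6) = 1/858; Σ_t [0,0]: t=0:+1/30240 = 1/30240; (3j)²=16/429 [(1 5 6; 0 -2 2)], sign=+1
B: triangle coeff Δ(1,5,6) = 1/858; Σ_t [0,0]: t=0:+1/34560 = 1/34560; (3j)²=5/286 [(1 5 6; 1 -1 0)], sign=+1
I_A²/I_B² = (16/429)/(5/286) = 32/15

32/15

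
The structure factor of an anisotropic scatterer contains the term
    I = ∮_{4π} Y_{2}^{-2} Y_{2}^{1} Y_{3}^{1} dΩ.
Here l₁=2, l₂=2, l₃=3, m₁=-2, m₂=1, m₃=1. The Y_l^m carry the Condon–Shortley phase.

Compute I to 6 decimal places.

L=7 odd ⇒ parity kills the (l;000) factor ⇒ I = 0

0.000000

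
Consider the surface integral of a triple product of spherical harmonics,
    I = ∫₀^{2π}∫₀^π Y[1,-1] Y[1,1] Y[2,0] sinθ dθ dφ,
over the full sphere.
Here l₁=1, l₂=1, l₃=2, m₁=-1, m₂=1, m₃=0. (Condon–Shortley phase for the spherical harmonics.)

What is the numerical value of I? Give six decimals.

m-sum 0 ✓  L=4 even ✓  0≤2≤2 ✓
Π(2lᵢ+1) = 3×3×5 = 45
triangle coeff Δ(1,1,2) = 1/30
Σ_t [0,0]: t=0:+1/1 = 1/1
(3j)²=2/15 [(1 1 2; 0 0 0)], sign=+1
Σ_t [0,0]: t=0:+1/4 = 1/4
(3j)²=1/30 [(1 1 2; -1 1 0)], sign=+1
⇒ 4πI² = 1/5
I = (+1)√(1/5/(4π)) = 0.12615663

0.126157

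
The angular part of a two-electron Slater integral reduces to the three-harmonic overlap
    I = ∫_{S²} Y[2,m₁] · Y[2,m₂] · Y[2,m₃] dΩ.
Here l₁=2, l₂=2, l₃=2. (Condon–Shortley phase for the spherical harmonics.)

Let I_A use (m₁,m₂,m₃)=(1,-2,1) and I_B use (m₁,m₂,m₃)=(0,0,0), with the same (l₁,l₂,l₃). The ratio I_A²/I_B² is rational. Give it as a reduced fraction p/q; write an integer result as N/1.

3/2

l's match ⇒ only the (l;m) 3-j factors differ between A and B.
A: triangle coeff Δ(2,2,2) = 1/630; Σ_t [0,0]: t=0:+1/4 = 1/4; (3j)²=3/35 [(2 2 2; 1 -2 1)], sign=-1
B: triangle coeff Δ(2,2,2) = 1/630; Σ_t [0,2]: t=0:+1/8 t=1:−1/1 t=2:+1/8 = -3/4; (3j)²=2/35 [(2 2 2; 0 0 0)], sign=-1
I_A²/I_B² = (3/35)/(2/35) = 3/2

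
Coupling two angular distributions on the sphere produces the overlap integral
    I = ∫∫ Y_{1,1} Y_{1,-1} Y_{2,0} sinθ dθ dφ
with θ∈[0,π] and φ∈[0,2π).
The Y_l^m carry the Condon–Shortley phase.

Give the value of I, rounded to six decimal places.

m-sum 0 ✓  L=4 even ✓  0≤2≤2 ✓
Π(2lᵢ+1) = 3×3×5 = 45
triangle coeff Δ(1,1,2) = 1/30
Σ_t [0,0]: t=0:+1/1 = 1/1
(3j)²=2/15 [(1 1 2; 0 0 0)], sign=+1
Σ_t [0,0]: t=0:+1/4 = 1/4
(3j)²=1/30 [(1 1 2; 1 -1 0)], sign=+1
⇒ 4πI² = 1/5
I = (+1)√(1/5/(4π)) = 0.12615663

0.126157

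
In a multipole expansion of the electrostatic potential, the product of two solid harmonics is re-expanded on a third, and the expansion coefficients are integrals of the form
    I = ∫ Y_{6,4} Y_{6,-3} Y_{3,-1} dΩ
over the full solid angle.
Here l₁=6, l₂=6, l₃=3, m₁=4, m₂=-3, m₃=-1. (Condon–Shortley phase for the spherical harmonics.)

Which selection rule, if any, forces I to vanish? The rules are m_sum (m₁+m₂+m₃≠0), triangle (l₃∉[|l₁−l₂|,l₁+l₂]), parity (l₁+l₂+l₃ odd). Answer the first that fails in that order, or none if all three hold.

m₁+m₂+m₃ = 4 − 3 − 1 = 0  ✓
triangle: |6−6|=0 ≤ l₃=3 ≤ 6+6=12  ✓
parity: l₁+l₂+l₃ = 15 is odd  ✗

parity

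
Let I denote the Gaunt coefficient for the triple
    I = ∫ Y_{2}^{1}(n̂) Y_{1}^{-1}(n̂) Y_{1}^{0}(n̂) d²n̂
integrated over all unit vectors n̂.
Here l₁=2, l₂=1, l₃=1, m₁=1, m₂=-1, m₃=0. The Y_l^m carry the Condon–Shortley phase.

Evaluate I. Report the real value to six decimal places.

Checks pass: Σm=0; 4 even; l₃=1∈[1,3].
(2·2+1)(2·1+1)(2·1+1) = 45
Δ: 2! 2! 0! / 5! → 1/30
sum: t=1:−1/1 = -1/1
3j²(2 1 1; 0 0 0) = Δ·Π!·Σ² = 2/15  (sign +1)
sum: t=0:+1/2 = 1/2
3j²(2 1 1; 1 -1 0) = Δ·Π!·Σ² = 1/10  (sign -1)
combine: 4πI² = 45·2/15·1/10 = 3/5
take √, sign -1: I = -0.21850969

-0.218510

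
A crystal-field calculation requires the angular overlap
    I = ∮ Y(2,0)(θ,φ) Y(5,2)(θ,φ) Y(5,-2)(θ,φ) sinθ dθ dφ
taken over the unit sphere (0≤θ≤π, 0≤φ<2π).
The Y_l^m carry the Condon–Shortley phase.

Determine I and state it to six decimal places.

0.097044

Checks pass: Σm=0; 12 even; l₃=5∈[3,7].
(2·2+1)(2·5+1)(2·5+1) = 605
Δ: 2! 2! 8! / 13! → 1/38610
sum: t=0:+1/2880 t=1:−1/576 t=2:+1/2880 = -1/960
3j²(2 5 5; 0 0 0) = Δ·Π!·Σ² = 10/429  (sign +1)
sum: t=0:+1/20160 t=1:−1/1440 t=2:+1/2880 = -1/3360
3j²(2 5 5; 0 2 -2) = Δ·Π!·Σ² = 6/715  (sign +1)
combine: 4πI² = 605·10/429·6/715 = 20/169
take √, sign +1: I = 0.09704356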